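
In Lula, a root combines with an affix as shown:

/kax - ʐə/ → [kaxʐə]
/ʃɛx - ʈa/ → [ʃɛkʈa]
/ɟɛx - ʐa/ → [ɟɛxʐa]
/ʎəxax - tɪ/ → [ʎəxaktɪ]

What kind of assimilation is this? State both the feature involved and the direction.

regressive manner assimilation

Comparing underlying and surface forms, /x/ → [k] is the alternation; the neighbouring /ʈ/ is constant.
The change fricative → stop matches the manner of the following /ʈ/, identifying this as manner assimilation.
Place and voice are unchanged, so the assimilation is partial, not total.
The other alternating form patterns the same way: /x/ → [k] before /t/ (fricative → stop, matching a stop) — only manner changes, and always toward the following segment.
Nothing changes in [kaxʐə], [ɟɛxʐa]: there the adjacent consonants already agree in manner (/x/ and /ʐ/ are both fricatives; /x/ and /ʐ/ are both fricatives), so these forms are consistent with the same rule.
Since the segment that changes precedes the conditioning segment, the assimilation is regressive.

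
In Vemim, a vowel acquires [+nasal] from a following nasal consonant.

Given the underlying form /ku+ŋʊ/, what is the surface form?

[kũŋʊ]

/u/ sits next to the nasal /ŋ/ and is therefore nasalised to [ũ].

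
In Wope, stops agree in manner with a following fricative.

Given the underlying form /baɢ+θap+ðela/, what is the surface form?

[baʁθaɸðela]

The rule targets /ɢ/ (voiced uvular stop), which sits before the trigger /θ/ (fricative).
The voiced uvular fricative is [ʁ], so /ɢ/ → [ʁ].
At the second juncture, /p/ likewise becomes [ɸ] adjacent to /ð/.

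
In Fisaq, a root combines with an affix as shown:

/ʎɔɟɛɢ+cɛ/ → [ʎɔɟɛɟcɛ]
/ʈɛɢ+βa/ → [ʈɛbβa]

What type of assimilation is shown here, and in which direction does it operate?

The segment that alternates is /ɢ/, which surfaces as [ɟ] when adjacent to /c/.
/ɢ/ is uvular while /c/ is palatal; the output [ɟ] is palatal, matching the trigger — so the feature that spreads is place.
Manner and voice are unchanged, so the assimilation is partial, not total.
The same holds elsewhere in the data: /ɢ/ → [b] before /β/ (uvular → bilabial, matching bilabial) — only place changes, and always toward the following segment.
The trigger is the following segment, so the direction is regressive (anticipatory).

regressive place assimilation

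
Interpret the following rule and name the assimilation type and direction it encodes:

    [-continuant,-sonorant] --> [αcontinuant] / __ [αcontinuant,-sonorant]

The rule copies [continuant] (continuancy) from the environment onto the target stops; since [±continuant] encodes the stop/fricative manner contrast, the assimilating dimension is manner.
Since the environment is written after the underscore, the trigger follows the target; the direction is regressive.

regressive manner assimilation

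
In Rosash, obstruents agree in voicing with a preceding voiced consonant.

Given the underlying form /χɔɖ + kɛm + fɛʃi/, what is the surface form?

/k/ is a voiceless velar stop. The preceding trigger /ɖ/ is voiced, so /k/ must become voiced as well.
A voiced velar stop is [g], so the surface segment is [g].
At the second juncture, /f/ likewise becomes [v] adjacent to /m/.

[χɔɖgɛmvɛʃi]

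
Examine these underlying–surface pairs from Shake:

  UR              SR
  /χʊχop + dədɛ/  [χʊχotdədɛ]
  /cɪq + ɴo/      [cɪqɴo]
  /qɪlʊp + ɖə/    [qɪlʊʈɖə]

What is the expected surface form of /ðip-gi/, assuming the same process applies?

[ðikgi]

The data show regressive place assimilation: /p/ → [t] before /d/; /p/ → [ʈ] before /ɖ/. In each pair only place changes, matching the following consonant, while manner and voice stay constant.
Nothing changes in [cɪqɴo]: there the adjacent consonants already agree in place (/q/ and /ɴ/ are both uvular), so this form is consistent with the same rule.
The rule targets /p/ (voiceless bilabial stop), which sits before the trigger /g/ (velar).
The voiceless velar stop is [k], so /p/ → [k].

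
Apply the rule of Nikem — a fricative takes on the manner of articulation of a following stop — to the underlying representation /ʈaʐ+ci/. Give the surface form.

/ʐ/ is a voiced retroflex fricative. The following trigger /c/ is a stop, so /ʐ/ must become a stop as well.
A voiced retroflex stop is [ɖ], so the surface segment is [ɖ].

[ʈaɖci]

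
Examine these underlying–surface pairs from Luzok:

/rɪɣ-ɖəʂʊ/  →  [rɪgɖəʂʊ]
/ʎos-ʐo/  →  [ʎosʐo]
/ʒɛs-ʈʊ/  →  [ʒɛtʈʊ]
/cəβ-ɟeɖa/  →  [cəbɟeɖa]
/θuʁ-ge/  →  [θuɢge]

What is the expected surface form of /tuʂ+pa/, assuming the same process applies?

[tuʈpa]

The data show regressive manner assimilation: /ɣ/ → [g] before /ɖ/; /s/ → [t] before /ʈ/; /β/ → [b] before /ɟ/; /ʁ/ → [ɢ] before /g/. In each pair only manner changes, matching the following consonant, while place and voice stay constant.
Nothing changes in [ʎosʐo]: there the adjacent consonants already agree in manner (/s/ and /ʐ/ are both fricatives), so this form is consistent with the same rule.
The rule targets /ʂ/ (voiceless retroflex fricative), which sits before the trigger /p/ (stop).
The voiceless retroflex stop is [ʈ], so /ʂ/ → [ʈ].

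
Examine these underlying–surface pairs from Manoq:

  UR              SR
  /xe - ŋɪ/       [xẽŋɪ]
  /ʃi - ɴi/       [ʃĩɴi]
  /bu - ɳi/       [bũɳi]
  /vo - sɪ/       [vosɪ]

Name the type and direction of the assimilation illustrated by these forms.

regressive nasality assimilation (vowel nasalisation)

The vowel /e/ surfaces as nasalised [ẽ] next to the following nasal /ŋ/ — it has acquired the [+nasal] feature of its neighbour.
Likewise in the remaining data: /i/ → [ĩ] before /ɴ/; /u/ → [ũ] before /ɳ/ — each time a vowel is nasalised next to a following nasal.
No change occurs in [vosɪ] because the vowel at the boundary is adjacent to an oral consonant, not a nasal (/o/ next to /s/).
Because the conditioning nasal is to the right of the vowel that changes, the process is regressive (anticipatory).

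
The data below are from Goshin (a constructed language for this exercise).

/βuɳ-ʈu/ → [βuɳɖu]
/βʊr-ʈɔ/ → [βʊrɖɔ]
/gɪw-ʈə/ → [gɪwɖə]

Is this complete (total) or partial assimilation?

Underlying /ʈ/ is realised as [ɖ] next to /ɳ/; /ɳ/ itself does not change.
/ʈ/ is voiceless while /ɳ/ is voiced; the output [ɖ] is voiced, matching the trigger — so the feature that spreads is voicing.
Place and manner are unchanged, so the assimilation is partial, not total.
The other alternating forms pattern the same way: /ʈ/ → [ɖ] after /r/ (voiceless → voiced, matching voiced); /ʈ/ → [ɖ] after /w/ (voiceless → voiced, matching voiced) — only voicing changes, and always toward the preceding segment.

partial assimilation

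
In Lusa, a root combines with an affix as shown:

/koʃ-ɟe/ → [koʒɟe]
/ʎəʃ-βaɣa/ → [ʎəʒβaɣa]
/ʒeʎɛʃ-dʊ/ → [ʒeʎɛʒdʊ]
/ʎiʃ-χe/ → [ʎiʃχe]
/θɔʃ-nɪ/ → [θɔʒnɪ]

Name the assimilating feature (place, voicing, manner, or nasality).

voicing

Underlying /ʃ/ is realised as [ʒ] next to /ɟ/; /ɟ/ itself does not change.
/ʃ/ is voiceless while /ɟ/ is voiced; the output [ʒ] is voiced, matching the trigger — so the feature that spreads is voicing.
The same holds elsewhere in the data: /ʃ/ → [ʒ] before /β/ (voiceless → voiced, matching voiced); /ʃ/ → [ʒ] before /d/ (voiceless → voiced, matching voiced); /ʃ/ → [ʒ] before /n/ (voiceless → voiced, matching voiced) — only voicing changes, and always toward the following segment.
No alternation appears in [ʎiʃχe]: there the adjacent consonants already agree in voicing (/ʃ/ and /χ/ are both voiceless), so this form is consistent with the same rule.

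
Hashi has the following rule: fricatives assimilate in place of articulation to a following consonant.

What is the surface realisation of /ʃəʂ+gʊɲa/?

[ʃəxgʊɲa]

The rule targets /ʂ/ (voiceless retroflex fricative), which sits before the trigger /g/ (velar).
The voiceless velar fricative is [x], so /ʂ/ → [x].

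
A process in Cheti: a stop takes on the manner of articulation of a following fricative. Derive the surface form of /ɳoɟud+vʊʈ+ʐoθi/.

[ɳoɟuzvʊʂʐoθi]

/d/ is a voiced alveolar stop. The following trigger /v/ is a fricative, so /d/ must become a fricative as well.
A voiced alveolar fricative is [z], so the surface segment is [z].
At the second juncture, /ʈ/ likewise becomes [ʂ] adjacent to /ʐ/.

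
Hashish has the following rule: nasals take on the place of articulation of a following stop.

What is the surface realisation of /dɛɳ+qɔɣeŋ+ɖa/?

[dɛɴqɔɣeɳɖa]

/ɳ/ is a voiced retroflex nasal. The following trigger /q/ is uvular, so /ɳ/ must become uvular as well.
Changing only its place to uvular gives [ɴ] — the voiced uvular nasal.
At the second juncture, /ŋ/ likewise becomes [ɳ] adjacent to /ɖ/.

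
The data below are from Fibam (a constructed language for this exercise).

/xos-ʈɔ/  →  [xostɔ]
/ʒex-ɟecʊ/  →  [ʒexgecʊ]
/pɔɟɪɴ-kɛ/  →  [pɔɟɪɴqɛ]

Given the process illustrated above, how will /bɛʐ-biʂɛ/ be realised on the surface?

The data show progressive place assimilation: /ʈ/ → [t] after /s/; /ɟ/ → [g] after /x/; /k/ → [q] after /ɴ/. In each pair only place changes, matching the preceding consonant, while manner and voice stay constant.
/b/ is a voiced bilabial stop. The preceding trigger /ʐ/ is retroflex, so /b/ must become retroflex as well.
The voiced retroflex stop is [ɖ], so /b/ → [ɖ].

[bɛʐɖiʂɛ]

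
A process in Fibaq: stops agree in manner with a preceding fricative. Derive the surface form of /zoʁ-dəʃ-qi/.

/d/ is a voiced alveolar stop. The preceding trigger /ʁ/ is a fricative, so /d/ must become a fricative as well.
The voiced alveolar fricative is [z], so /d/ → [z].
At the second juncture, /q/ likewise becomes [χ] adjacent to /ʃ/.

[zoʁzəʃχi]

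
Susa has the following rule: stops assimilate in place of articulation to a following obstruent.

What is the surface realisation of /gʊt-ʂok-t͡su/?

[gʊʈʂott͡su]

/t/ is a voiceless alveolar stop. The following trigger /ʂ/ is retroflex, so /t/ must become retroflex as well.
The voiceless retroflex stop is [ʈ], so /t/ → [ʈ].
The same rule applies at the second boundary: /k/ → [t] next to /t͡s/.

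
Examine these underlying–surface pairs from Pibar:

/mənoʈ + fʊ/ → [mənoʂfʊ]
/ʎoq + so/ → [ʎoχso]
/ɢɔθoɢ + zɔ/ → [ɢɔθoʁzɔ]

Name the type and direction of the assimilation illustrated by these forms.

regressive manner assimilation

The segment that alternates is /ʈ/, which surfaces as [ʂ] when adjacent to /f/.
The change stop → fricative matches the manner of the following /f/, identifying this as manner assimilation.
Place and voice are unchanged, so the assimilation is partial, not total.
The other alternating forms pattern the same way: /q/ → [χ] before /s/ (stop → fricative, matching a fricative); /ɢ/ → [ʁ] before /z/ (stop → fricative, matching a fricative) — only manner changes, and always toward the following segment.
Since the segment that changes precedes the conditioning segment, the assimilation is regressive.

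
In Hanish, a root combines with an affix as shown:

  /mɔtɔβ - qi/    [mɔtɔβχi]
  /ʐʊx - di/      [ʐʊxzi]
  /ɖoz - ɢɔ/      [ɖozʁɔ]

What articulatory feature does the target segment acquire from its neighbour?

manner

Underlying /q/ is realised as [χ] next to /β/; /β/ itself does not change.
The change stop → fricative matches the manner of the preceding /β/, identifying this as manner assimilation.
Checking the remaining alternations: /d/ → [z] after /x/ (stop → fricative, matching a fricative); /ɢ/ → [ʁ] after /z/ (stop → fricative, matching a fricative) — only manner changes, and always toward the preceding segment.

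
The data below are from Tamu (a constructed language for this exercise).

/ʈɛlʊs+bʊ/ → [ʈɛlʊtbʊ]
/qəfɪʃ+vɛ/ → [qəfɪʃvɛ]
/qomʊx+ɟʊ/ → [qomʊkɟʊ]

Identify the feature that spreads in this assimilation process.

manner

Underlying /s/ is realised as [t] next to /b/; /b/ itself does not change.
The change fricative → stop matches the manner of the following /b/, identifying this as manner assimilation.
Checking the remaining alternation: /x/ → [k] before /ɟ/ (fricative → stop, matching a stop) — only manner changes, and always toward the following segment.
Nothing changes in [qəfɪʃvɛ]: there the adjacent consonants already agree in manner (/ʃ/ and /v/ are both fricatives), so this form is consistent with the same rule.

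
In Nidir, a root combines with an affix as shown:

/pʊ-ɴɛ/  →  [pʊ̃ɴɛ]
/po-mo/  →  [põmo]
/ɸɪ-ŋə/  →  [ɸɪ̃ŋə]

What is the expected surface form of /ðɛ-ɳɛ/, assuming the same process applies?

[ðɛ̃ɳɛ]

The data show regressive nasality assimilation (vowel nasalisation): /ʊ/ → [ʊ̃] before /ɴ/; /o/ → [õ] before /m/; /ɪ/ → [ɪ̃] before /ŋ/ — a vowel is nasalised by an immediately following nasal consonant.
The vowel /ɛ/ is adjacent to the following nasal /ɳ/, so it acquires [+nasal] and surfaces as [ɛ̃].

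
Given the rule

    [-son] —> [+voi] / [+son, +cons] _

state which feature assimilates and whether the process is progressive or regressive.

progressive voicing assimilation

The structural change is [+voi], and the conditioning segment [+son, +cons] (a sonorant consonant) is itself voiced, so the target comes to share the voicing of its neighbour — voicing assimilation.
The conditioning segment sits to the left of the focus bar, meaning the trigger precedes the segment that changes — progressive assimilation.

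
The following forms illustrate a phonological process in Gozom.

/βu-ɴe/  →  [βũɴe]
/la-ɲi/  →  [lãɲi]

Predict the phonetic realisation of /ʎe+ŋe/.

[ʎẽŋe]

The data show regressive nasality assimilation (vowel nasalisation): /u/ → [ũ] before /ɴ/; /a/ → [ã] before /ɲ/ — a vowel is nasalised by an immediately following nasal consonant.
The vowel /e/ is adjacent to the following nasal /ŋ/, so it acquires [+nasal] and surfaces as [ẽ].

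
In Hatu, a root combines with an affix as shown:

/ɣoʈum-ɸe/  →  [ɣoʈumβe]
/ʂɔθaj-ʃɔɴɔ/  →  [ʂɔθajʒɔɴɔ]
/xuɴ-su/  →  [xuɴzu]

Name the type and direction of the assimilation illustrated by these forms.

Underlying /ɸ/ is realised as [β] next to /m/; /m/ itself does not change.
/ɸ/ is voiceless while /m/ is voiced; the output [β] is voiced, matching the trigger — so the feature that spreads is voicing.
Place and manner are unchanged, so the assimilation is partial, not total.
Checking the remaining alternations: /ʃ/ → [ʒ] after /j/ (voiceless → voiced, matching voiced); /s/ → [z] after /ɴ/ (voiceless → voiced, matching voiced) — only voicing changes, and always toward the preceding segment.
Since the segment that changes follows the conditioning segment, the assimilation is progressive.

progressive voicing assimilation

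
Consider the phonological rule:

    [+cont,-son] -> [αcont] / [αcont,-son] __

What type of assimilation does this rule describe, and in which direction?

The shared variable α links the value of [cont] on the target to that of the neighbouring obstruent. [cont] distinguishes stops from fricatives — a manner-of-articulation feature — so this is manner assimilation.
Since the environment is written before the underscore, the trigger precedes the target; the direction is progressive.

progressive manner assimilation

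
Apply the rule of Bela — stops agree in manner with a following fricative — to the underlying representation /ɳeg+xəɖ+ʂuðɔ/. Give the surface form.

/g/ is a voiced velar stop. The following trigger /x/ is a fricative, so /g/ must become a fricative as well.
A voiced velar fricative is [ɣ], so the surface segment is [ɣ].
At the second juncture, /ɖ/ likewise becomes [ʐ] adjacent to /ʂ/.

[ɳeɣxəʐʂuðɔ]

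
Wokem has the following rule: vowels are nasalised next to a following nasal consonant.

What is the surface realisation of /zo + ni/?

[zõni]

/o/ sits next to the nasal /n/ and is therefore nasalised to [õ].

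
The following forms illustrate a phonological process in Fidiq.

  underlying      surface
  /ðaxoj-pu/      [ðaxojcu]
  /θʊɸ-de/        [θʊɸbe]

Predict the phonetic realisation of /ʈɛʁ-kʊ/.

[ʈɛʁqʊ]

The data show progressive place assimilation: /p/ → [c] after /j/; /d/ → [b] after /ɸ/. In each pair only place changes, matching the preceding consonant, while manner and voice stay constant.
The rule targets /k/ (voiceless velar stop), which sits after the trigger /ʁ/ (uvular).
The voiceless uvular stop is [q], so /k/ → [q].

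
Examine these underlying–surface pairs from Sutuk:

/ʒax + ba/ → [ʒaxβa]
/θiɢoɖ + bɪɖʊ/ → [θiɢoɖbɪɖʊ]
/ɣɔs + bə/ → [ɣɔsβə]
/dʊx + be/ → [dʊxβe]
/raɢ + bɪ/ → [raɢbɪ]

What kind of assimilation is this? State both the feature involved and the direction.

progressive manner assimilation

The segment that alternates is /b/, which surfaces as [β] when adjacent to /x/.
The change stop → fricative matches the manner of the preceding /x/, identifying this as manner assimilation.
Place and voice are unchanged, so the assimilation is partial, not total.
The other alternating form patterns the same way: /b/ → [β] after /s/ (stop → fricative, matching a fricative) — only manner changes, and always toward the preceding segment.
Nothing changes in [θiɢoɖbɪɖʊ], [raɢbɪ]: there the adjacent consonants already agree in manner (/b/ and /ɖ/ are both stops; /b/ and /ɢ/ are both stops), so these forms are consistent with the same rule.
The trigger is the preceding segment, so the direction is progressive (perseverative).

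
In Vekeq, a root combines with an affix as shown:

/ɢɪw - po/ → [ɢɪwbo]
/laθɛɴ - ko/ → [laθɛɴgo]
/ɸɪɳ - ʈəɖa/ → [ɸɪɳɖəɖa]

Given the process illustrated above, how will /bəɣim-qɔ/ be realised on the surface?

The data show progressive voicing assimilation: /p/ → [b] after /w/; /k/ → [g] after /ɴ/; /ʈ/ → [ɖ] after /ɳ/. In each pair only voicing changes, matching the preceding consonant, while place and manner stay constant.
/q/ is a voiceless uvular stop. The preceding trigger /m/ is voiced, so /q/ must become voiced as well.
The voiced uvular stop is [ɢ], so /q/ → [ɢ].

[bəɣimɢɔ]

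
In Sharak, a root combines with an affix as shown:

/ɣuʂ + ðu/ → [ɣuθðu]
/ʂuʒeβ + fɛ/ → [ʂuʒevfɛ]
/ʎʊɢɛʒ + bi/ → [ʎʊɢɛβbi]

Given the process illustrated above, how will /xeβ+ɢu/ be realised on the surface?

The data show regressive place assimilation: /ʂ/ → [θ] before /ð/; /β/ → [v] before /f/; /ʒ/ → [β] before /b/. In each pair only place changes, matching the following consonant, while manner and voice stay constant.
/β/ is a voiced bilabial fricative. The following trigger /ɢ/ is uvular, so /β/ must become uvular as well.
A voiced uvular fricative is [ʁ], so the surface segment is [ʁ].

[xeʁɢu]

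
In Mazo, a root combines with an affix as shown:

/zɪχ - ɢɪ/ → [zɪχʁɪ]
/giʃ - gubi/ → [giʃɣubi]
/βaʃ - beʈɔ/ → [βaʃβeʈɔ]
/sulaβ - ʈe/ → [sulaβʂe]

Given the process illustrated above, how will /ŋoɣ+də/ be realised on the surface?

[ŋoɣzə]

The data show progressive manner assimilation: /ɢ/ → [ʁ] after /χ/; /g/ → [ɣ] after /ʃ/; /b/ → [β] after /ʃ/; /ʈ/ → [ʂ] after /β/. In each pair only manner changes, matching the preceding consonant, while place and voice stay constant.
/d/ is a voiced alveolar stop. The preceding trigger /ɣ/ is a fricative, so /d/ must become a fricative as well.
Changing only its manner to fricative gives [z] — the voiced alveolar fricative.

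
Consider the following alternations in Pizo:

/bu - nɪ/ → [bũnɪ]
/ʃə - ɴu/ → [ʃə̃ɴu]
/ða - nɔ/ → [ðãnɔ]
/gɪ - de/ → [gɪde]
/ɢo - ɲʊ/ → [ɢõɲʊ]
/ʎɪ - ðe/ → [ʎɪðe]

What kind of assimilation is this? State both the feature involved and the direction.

regressive nasality assimilation (vowel nasalisation)

The vowel /u/ surfaces as nasalised [ũ] next to the following nasal /n/ — it has acquired the [+nasal] feature of its neighbour.
Likewise in the remaining data: /ə/ → [ə̃] before /ɴ/; /a/ → [ã] before /n/; /o/ → [õ] before /ɲ/ — each time a vowel is nasalised next to a following nasal.
No change occurs in [gɪde], [ʎɪðe] because the vowel at the boundary is adjacent to an oral consonant, not a nasal (/ɪ/ next to /d/; /ɪ/ next to /ð/).
Because the conditioning nasal is to the right of the vowel that changes, the process is regressive (anticipatory).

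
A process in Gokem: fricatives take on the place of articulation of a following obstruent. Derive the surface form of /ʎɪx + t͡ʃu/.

/x/ is a voiceless velar fricative. The following trigger /t͡ʃ/ is postalveolar, so /x/ must become postalveolar as well.
A voiceless postalveolar fricative is [ʃ], so the surface segment is [ʃ].

[ʎɪʃt͡ʃu]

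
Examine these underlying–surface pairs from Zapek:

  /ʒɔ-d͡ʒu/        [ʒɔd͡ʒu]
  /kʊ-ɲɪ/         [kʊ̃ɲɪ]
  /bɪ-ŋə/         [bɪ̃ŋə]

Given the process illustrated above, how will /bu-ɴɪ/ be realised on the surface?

The data show regressive nasality assimilation (vowel nasalisation): /ʊ/ → [ʊ̃] before /ɲ/; /ɪ/ → [ɪ̃] before /ŋ/ — a vowel is nasalised by an immediately following nasal consonant.
No change occurs in [ʒɔd͡ʒu] because the vowel at the boundary is adjacent to an oral consonant, not a nasal (/ɔ/ next to /d͡ʒ/).
The vowel /u/ is adjacent to the following nasal /ɴ/, so it acquires [+nasal] and surfaces as [ũ].

[bũɴɪ]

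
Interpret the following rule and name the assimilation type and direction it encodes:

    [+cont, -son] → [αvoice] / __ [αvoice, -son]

The rule copies [voice] from the environment onto the target, so the assimilating feature is voicing.
Since the environment is written after the underscore, the trigger follows the target; the direction is regressive.

regressive voicing assimilation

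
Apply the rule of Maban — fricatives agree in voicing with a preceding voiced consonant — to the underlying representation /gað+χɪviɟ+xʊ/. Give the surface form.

[gaðʁɪviɟɣʊ]

/χ/ is a voiceless uvular fricative. The preceding trigger /ð/ is voiced, so /χ/ must become voiced as well.
The voiced uvular fricative is [ʁ], so /χ/ → [ʁ].
The same rule applies at the second boundary: /x/ → [ɣ] next to /ɟ/.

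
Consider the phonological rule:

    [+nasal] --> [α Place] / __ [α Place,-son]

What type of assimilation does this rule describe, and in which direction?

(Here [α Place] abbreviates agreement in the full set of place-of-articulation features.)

The rule copies the place features (abbreviated [Place]) from the environment onto the target, so the assimilating feature is place.
The conditioning segment sits to the right of the focus bar, meaning the trigger follows the segment that changes — regressive assimilation.

regressive place assimilation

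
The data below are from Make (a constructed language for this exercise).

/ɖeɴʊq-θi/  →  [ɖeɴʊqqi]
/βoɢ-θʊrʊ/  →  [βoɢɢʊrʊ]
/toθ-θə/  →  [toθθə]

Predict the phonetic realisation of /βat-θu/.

The data show progressive total assimilation (/θ/ → [q] after /q/; /θ/ → [ɢ] after /ɢ/): in every case the target segment becomes identical to its preceding neighbour, copying more than a single feature.
In [toθθə] the two consonants at the boundary are already identical (/θ/ + /θ/), so the rule applies vacuously and nothing changes.
/θ/ is the segment targeted by the rule; it sits immediately after /t/, so it assimilates completely and surfaces as [t].

[βattu]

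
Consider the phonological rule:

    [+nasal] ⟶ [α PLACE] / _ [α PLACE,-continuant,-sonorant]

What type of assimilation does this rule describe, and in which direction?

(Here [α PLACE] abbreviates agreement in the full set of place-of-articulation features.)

The shared variable α links the value of the place features (abbreviated [PLACE]) on the target to the same value on the neighbouring segment, so place is the feature that assimilates.
Since the environment is written after the underscore, the trigger follows the target; the direction is regressive.

regressive place assimilation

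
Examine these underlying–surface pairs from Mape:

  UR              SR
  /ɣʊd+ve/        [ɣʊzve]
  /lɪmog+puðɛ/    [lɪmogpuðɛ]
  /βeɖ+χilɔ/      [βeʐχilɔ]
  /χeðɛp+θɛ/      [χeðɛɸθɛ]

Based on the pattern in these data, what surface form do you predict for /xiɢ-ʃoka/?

[xiʁʃoka]

The data show regressive manner assimilation: /d/ → [z] before /v/; /ɖ/ → [ʐ] before /χ/; /p/ → [ɸ] before /θ/. In each pair only manner changes, matching the following consonant, while place and voice stay constant.
Nothing changes in [lɪmogpuðɛ]: there the adjacent consonants already agree in manner (/g/ and /p/ are both stops), so this form is consistent with the same rule.
The rule targets /ɢ/ (voiced uvular stop), which sits before the trigger /ʃ/ (fricative).
A voiced uvular fricative is [ʁ], so the surface segment is [ʁ].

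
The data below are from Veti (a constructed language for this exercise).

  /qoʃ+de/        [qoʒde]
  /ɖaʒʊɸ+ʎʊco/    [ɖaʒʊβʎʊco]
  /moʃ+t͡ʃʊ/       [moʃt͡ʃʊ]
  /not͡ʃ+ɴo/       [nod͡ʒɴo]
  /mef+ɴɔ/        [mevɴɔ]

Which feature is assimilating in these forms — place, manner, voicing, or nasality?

The segment that alternates is /ʃ/, which surfaces as [ʒ] when adjacent to /d/.
The change voiceless → voiced matches the voicing of the following /d/, identifying this as voicing assimilation.
The same holds elsewhere in the data: /ɸ/ → [β] before /ʎ/ (voiceless → voiced, matching voiced); /t͡ʃ/ → [d͡ʒ] before /ɴ/ (voiceless → voiced, matching voiced); /f/ → [v] before /ɴ/ (voiceless → voiced, matching voiced) — only voicing changes, and always toward the following segment.
Nothing changes in [moʃt͡ʃʊ]: there the adjacent consonants already agree in voicing (/ʃ/ and /t͡ʃ/ are both voiceless), so this form is consistent with the same rule.

voicing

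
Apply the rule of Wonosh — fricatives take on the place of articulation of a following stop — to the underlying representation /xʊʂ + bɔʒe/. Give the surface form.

[xʊɸbɔʒe]

/ʂ/ is a voiceless retroflex fricative. The following trigger /b/ is bilabial, so /ʂ/ must become bilabial as well.
Changing only its place to bilabial gives [ɸ] — the voiceless bilabial fricative.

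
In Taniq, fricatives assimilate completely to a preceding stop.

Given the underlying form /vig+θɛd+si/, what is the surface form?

/θ/ is the segment targeted by the rule; it sits immediately after /g/, so it assimilates completely and surfaces as [g].
At the second juncture, /s/ likewise becomes [d] adjacent to /d/.

[viggɛddi]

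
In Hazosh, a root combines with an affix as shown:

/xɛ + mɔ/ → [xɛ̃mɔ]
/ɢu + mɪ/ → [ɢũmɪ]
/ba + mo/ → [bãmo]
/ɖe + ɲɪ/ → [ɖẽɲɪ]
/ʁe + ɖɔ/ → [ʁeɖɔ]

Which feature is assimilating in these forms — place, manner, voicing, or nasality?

nasality

The vowel /ɛ/ surfaces as nasalised [ɛ̃] next to the following nasal /m/ — it has acquired the [+nasal] feature of its neighbour.
Likewise in the remaining data: /u/ → [ũ] before /m/; /a/ → [ã] before /m/; /e/ → [ẽ] before /ɲ/ — each time a vowel is nasalised next to a following nasal.
No change occurs in [ʁeɖɔ] because the vowel at the boundary is adjacent to an oral consonant, not a nasal (/e/ next to /ɖ/).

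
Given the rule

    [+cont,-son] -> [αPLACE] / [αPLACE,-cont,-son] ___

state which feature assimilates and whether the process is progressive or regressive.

progressive place assimilation

The rule copies the place features (abbreviated [PLACE]) from the environment onto the target, so the assimilating feature is place.
The conditioning segment sits to the left of the focus bar, meaning the trigger precedes the segment that changes — progressive assimilation.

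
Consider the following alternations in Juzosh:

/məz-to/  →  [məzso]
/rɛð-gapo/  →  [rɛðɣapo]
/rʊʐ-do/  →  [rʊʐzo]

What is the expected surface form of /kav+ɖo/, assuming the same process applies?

The data show progressive manner assimilation: /t/ → [s] after /z/; /g/ → [ɣ] after /ð/; /d/ → [z] after /ʐ/. In each pair only manner changes, matching the preceding consonant, while place and voice stay constant.
/ɖ/ is a voiced retroflex stop. The preceding trigger /v/ is a fricative, so /ɖ/ must become a fricative as well.
The voiced retroflex fricative is [ʐ], so /ɖ/ → [ʐ].

[kavʐo]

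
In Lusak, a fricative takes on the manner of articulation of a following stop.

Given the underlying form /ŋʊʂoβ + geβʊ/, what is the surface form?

/β/ is a voiced bilabial fricative. The following trigger /g/ is a stop, so /β/ must become a stop as well.
Changing only its manner to stop gives [b] — the voiced bilabial stop.

[ŋʊʂobgeβʊ]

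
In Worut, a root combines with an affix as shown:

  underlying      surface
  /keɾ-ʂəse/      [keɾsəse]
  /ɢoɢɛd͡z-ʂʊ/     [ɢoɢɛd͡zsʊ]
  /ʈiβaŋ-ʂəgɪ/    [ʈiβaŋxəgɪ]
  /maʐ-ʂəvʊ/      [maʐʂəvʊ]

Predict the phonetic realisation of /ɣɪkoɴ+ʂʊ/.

[ɣɪkoɴχʊ]

The data show progressive place assimilation: /ʂ/ → [s] after /ɾ/; /ʂ/ → [s] after /d͡z/; /ʂ/ → [x] after /ŋ/. In each pair only place changes, matching the preceding consonant, while manner and voice stay constant.
No alternation appears in [maʐʂəvʊ]: there the adjacent consonants already agree in place (/ʂ/ and /ʐ/ are both retroflex), so this form is consistent with the same rule.
/ʂ/ is a voiceless retroflex fricative. The preceding trigger /ɴ/ is uvular, so /ʂ/ must become uvular as well.
The voiceless uvular fricative is [χ], so /ʂ/ → [χ].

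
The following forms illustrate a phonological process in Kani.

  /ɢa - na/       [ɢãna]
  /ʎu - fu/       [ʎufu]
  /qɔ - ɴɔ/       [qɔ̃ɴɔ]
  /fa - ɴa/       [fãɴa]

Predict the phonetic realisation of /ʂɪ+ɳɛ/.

[ʂɪ̃ɳɛ]

The data show regressive nasality assimilation (vowel nasalisation): /a/ → [ã] before /n/; /ɔ/ → [ɔ̃] before /ɴ/; /a/ → [ã] before /ɴ/ — a vowel is nasalised by an immediately following nasal consonant.
No change occurs in [ʎufu] because the vowel at the boundary is adjacent to an oral consonant, not a nasal (/u/ next to /f/).
/ɪ/ sits next to the nasal /ɳ/ and is therefore nasalised to [ɪ̃].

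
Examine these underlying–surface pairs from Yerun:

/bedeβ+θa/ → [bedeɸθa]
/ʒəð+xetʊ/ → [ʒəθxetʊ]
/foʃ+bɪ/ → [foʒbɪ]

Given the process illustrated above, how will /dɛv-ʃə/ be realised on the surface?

The data show regressive voicing assimilation: /β/ → [ɸ] before /θ/; /ð/ → [θ] before /x/; /ʃ/ → [ʒ] before /b/. In each pair only voicing changes, matching the following consonant, while place and manner stay constant.
The rule targets /v/ (voiced labiodental fricative), which sits before the trigger /ʃ/ (voiceless).
A voiceless labiodental fricative is [f], so the surface segment is [f].

[dɛfʃə]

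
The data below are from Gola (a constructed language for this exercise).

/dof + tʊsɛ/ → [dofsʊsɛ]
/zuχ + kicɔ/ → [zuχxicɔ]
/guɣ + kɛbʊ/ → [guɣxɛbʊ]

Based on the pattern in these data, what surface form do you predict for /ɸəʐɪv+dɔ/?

The data show progressive manner assimilation: /t/ → [s] after /f/; /k/ → [x] after /χ/; /k/ → [x] after /ɣ/. In each pair only manner changes, matching the preceding consonant, while place and voice stay constant.
/d/ is a voiced alveolar stop. The preceding trigger /v/ is a fricative, so /d/ must become a fricative as well.
The voiced alveolar fricative is [z], so /d/ → [z].

[ɸəʐɪvzɔ]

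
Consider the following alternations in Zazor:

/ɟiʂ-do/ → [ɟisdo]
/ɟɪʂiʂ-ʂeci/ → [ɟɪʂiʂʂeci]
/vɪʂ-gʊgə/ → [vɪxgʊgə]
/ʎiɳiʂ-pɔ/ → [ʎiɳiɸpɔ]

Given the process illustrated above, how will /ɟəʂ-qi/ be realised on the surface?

The data show regressive place assimilation: /ʂ/ → [s] before /d/; /ʂ/ → [x] before /g/; /ʂ/ → [ɸ] before /p/. In each pair only place changes, matching the following consonant, while manner and voice stay constant.
No alternation appears in [ɟɪʂiʂʂeci]: there the adjacent consonants already agree in place (/ʂ/ and /ʂ/ are both retroflex), so this form is consistent with the same rule.
/ʂ/ is a voiceless retroflex fricative. The following trigger /q/ is uvular, so /ʂ/ must become uvular as well.
The voiceless uvular fricative is [χ], so /ʂ/ → [χ].

[ɟəχqi]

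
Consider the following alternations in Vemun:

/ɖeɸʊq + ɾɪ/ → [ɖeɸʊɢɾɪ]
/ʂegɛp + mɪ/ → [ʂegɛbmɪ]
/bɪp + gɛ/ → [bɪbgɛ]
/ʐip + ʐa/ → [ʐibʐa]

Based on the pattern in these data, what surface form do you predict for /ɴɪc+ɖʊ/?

The data show regressive voicing assimilation: /q/ → [ɢ] before /ɾ/; /p/ → [b] before /m/; /p/ → [b] before /g/; /p/ → [b] before /ʐ/. In each pair only voicing changes, matching the following consonant, while place and manner stay constant.
/c/ is a voiceless palatal stop. The following trigger /ɖ/ is voiced, so /c/ must become voiced as well.
A voiced palatal stop is [ɟ], so the surface segment is [ɟ].

[ɴɪɟɖʊ]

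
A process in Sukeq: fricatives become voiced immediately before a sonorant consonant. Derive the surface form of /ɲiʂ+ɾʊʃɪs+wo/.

[ɲiʐɾʊʃɪzwo]

The rule targets /ʂ/ (voiceless retroflex fricative), which sits before the trigger /ɾ/ (voiced).
Changing only its voicing to voiced gives [ʐ] — the voiced retroflex fricative.
At the second juncture, /s/ likewise becomes [z] adjacent to /w/.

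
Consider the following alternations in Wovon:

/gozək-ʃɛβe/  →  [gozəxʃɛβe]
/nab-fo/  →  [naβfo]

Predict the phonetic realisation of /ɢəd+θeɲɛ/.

[ɢəzθeɲɛ]

The data show regressive manner assimilation: /k/ → [x] before /ʃ/; /b/ → [β] before /f/. In each pair only manner changes, matching the following consonant, while place and voice stay constant.
/d/ is a voiced alveolar stop. The following trigger /θ/ is a fricative, so /d/ must become a fricative as well.
A voiced alveolar fricative is [z], so the surface segment is [z].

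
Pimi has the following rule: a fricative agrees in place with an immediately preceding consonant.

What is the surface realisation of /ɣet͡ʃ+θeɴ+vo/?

[ɣet͡ʃʃeɴʁo]

/θ/ is a voiceless dental fricative. The preceding trigger /t͡ʃ/ is postalveolar, so /θ/ must become postalveolar as well.
Changing only its place to postalveolar gives [ʃ] — the voiceless postalveolar fricative.
At the second juncture, /v/ likewise becomes [ʁ] adjacent to /ɴ/.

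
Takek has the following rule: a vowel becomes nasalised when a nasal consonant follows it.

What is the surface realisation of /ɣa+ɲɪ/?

The vowel /a/ is adjacent to the following nasal /ɲ/, so it acquires [+nasal] and surfaces as [ã].

[ɣãɲɪ]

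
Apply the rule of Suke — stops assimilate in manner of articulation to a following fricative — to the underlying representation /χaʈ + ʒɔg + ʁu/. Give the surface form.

[χaʂʒɔɣʁu]

The rule targets /ʈ/ (voiceless retroflex stop), which sits before the trigger /ʒ/ (fricative).
A voiceless retroflex fricative is [ʂ], so the surface segment is [ʂ].
At the second juncture, /g/ likewise becomes [ɣ] adjacent to /ʁ/.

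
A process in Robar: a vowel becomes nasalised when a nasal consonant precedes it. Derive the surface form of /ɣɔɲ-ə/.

The vowel /ə/ is adjacent to the preceding nasal /ɲ/, so it acquires [+nasal] and surfaces as [ə̃].

[ɣɔɲə̃]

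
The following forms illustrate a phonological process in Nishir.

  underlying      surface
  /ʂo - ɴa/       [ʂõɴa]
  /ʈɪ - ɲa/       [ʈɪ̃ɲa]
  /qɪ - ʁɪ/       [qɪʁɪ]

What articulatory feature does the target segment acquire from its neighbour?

nasality

The vowel /o/ surfaces as nasalised [õ] next to the following nasal /ɴ/ — it has acquired the [+nasal] feature of its neighbour.
Likewise in the remaining data: /ɪ/ → [ɪ̃] before /ɲ/ — each time a vowel is nasalised next to a following nasal.
No change occurs in [qɪʁɪ] because the vowel at the boundary is adjacent to an oral consonant, not a nasal (/ɪ/ next to /ʁ/).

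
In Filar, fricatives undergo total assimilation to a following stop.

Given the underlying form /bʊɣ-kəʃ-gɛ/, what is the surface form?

[bʊkkəggɛ]

/ɣ/ is the segment targeted by the rule; it sits immediately before /k/, so it assimilates completely and surfaces as [k].
The same rule applies at the second boundary: /ʃ/ → [g] next to /g/.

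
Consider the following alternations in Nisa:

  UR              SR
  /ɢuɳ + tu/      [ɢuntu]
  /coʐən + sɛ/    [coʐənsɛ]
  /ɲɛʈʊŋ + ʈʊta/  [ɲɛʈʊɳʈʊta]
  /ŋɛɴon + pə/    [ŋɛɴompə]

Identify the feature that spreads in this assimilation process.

place

Comparing underlying and surface forms, /ɳ/ → [n] is the alternation; the neighbouring /t/ is constant.
/ɳ/ is retroflex while /t/ is alveolar; the output [n] is alveolar, matching the trigger — so the feature that spreads is place.
The same holds elsewhere in the data: /ŋ/ → [ɳ] before /ʈ/ (velar → retroflex, matching retroflex); /n/ → [m] before /p/ (alveolar → bilabial, matching bilabial) — only place changes, and always toward the following segment.
No alternation appears in [coʐənsɛ]: there the adjacent consonants already agree in place (/n/ and /s/ are both alveolar), so this form is consistent with the same rule.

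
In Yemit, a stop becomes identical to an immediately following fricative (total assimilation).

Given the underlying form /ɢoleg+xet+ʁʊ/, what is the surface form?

[ɢolexxeʁʁʊ]

/g/ is the segment targeted by the rule; it sits immediately before /x/, so it assimilates completely and surfaces as [x].
At the second juncture, /t/ likewise becomes [ʁ] adjacent to /ʁ/.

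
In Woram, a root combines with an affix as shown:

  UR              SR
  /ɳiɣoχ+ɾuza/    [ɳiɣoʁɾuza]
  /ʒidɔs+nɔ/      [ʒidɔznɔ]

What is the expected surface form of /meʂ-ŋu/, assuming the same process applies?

The data show regressive voicing assimilation: /χ/ → [ʁ] before /ɾ/; /s/ → [z] before /n/. In each pair only voicing changes, matching the following consonant, while place and manner stay constant.
/ʂ/ is a voiceless retroflex fricative. The following trigger /ŋ/ is voiced, so /ʂ/ must become voiced as well.
The voiced retroflex fricative is [ʐ], so /ʂ/ → [ʐ].

[meʐŋu]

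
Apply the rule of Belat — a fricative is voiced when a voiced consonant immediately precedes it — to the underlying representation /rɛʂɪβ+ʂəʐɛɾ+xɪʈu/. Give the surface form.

[rɛʂɪβʐəʐɛɾɣɪʈu]

The rule targets /ʂ/ (voiceless retroflex fricative), which sits after the trigger /β/ (voiced).
The voiced retroflex fricative is [ʐ], so /ʂ/ → [ʐ].
At the second juncture, /x/ likewise becomes [ɣ] adjacent to /ɾ/.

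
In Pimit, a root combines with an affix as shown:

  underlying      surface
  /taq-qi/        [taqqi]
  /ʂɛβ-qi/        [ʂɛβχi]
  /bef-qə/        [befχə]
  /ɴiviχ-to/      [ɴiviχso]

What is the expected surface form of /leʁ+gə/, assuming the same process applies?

[leʁɣə]

The data show progressive manner assimilation: /q/ → [χ] after /β/; /q/ → [χ] after /f/; /t/ → [s] after /χ/. In each pair only manner changes, matching the preceding consonant, while place and voice stay constant.
No alternation appears in [taqqi]: there the adjacent consonants already agree in manner (/q/ and /q/ are both stops), so this form is consistent with the same rule.
/g/ is a voiced velar stop. The preceding trigger /ʁ/ is a fricative, so /g/ must become a fricative as well.
Changing only its manner to fricative gives [ɣ] — the voiced velar fricative.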